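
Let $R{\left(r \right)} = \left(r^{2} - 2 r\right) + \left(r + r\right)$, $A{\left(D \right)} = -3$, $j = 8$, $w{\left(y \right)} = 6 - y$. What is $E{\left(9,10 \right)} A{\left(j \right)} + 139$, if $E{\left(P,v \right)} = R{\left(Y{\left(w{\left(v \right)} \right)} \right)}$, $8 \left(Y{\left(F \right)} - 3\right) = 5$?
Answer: $\frac{6373}{64} \approx 99.578$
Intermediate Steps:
$Y{\left(F \right)} = \frac{29}{8}$ ($Y{\left(F \right)} = 3 + \frac{1}{8} \cdot 5 = 3 + \frac{5}{8} = \frac{29}{8}$)
$R{\left(r \right)} = r^{2}$ ($R{\left(r \right)} = \left(r^{2} - 2 r\right) + 2 r = r^{2}$)
$E{\left(P,v \right)} = \frac{841}{64}$ ($E{\left(P,v \right)} = \left(\frac{29}{8}\right)^{2} = \frac{841}{64}$)
$E{\left(9,10 \right)} A{\left(j \right)} + 139 = \frac{841}{64} \left(-3\right) + 139 = - \frac{2523}{64} + 139 = \frac{6373}{64}$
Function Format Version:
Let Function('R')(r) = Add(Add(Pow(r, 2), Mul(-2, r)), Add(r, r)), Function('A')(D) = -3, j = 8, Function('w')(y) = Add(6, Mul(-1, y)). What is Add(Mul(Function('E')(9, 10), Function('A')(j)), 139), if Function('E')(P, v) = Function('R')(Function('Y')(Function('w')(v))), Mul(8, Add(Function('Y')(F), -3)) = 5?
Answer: Rational(6373, 64) ≈ 99.578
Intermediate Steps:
Function('Y')(F) = Rational(29, 8) (Function('Y')(F) = Add(3, Mul(Rational(1, 8), 5)) = Add(3, Rational(5, 8)) = Rational(29, 8))
Function('R')(r) = Pow(r, 2) (Function('R')(r) = Add(Add(Pow(r, 2), Mul(-2, r)), Mul(2, r)) = Pow(r, 2))
Function('E')(P, v) = Rational(841, 64) (Function('E')(P, v) = Pow(Rational(29, 8), 2) = Rational(841, 64))
Add(Mul(Function('E')(9, 10), Function('A')(j)), 139) = Add(Mul(Rational(841, 64), -3), 139) = Add(Rational(-2523, 64), 139) = Rational(6373, 64)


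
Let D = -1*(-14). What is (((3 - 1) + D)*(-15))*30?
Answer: -7200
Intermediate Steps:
D = 14
(((3 - 1) + D)*(-15))*30 = (((3 - 1) + 14)*(-15))*30 = ((2 + 14)*(-15))*30 = (16*(-15))*30 = -240*30 = -7200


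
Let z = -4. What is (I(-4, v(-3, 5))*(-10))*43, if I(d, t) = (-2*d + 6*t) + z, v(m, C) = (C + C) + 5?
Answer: -40420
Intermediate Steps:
v(m, C) = 5 + 2*C (v(m, C) = 2*C + 5 = 5 + 2*C)
I(d, t) = -4 - 2*d + 6*t (I(d, t) = (-2*d + 6*t) - 4 = -4 - 2*d + 6*t)
(I(-4, v(-3, 5))*(-10))*43 = ((-4 - 2*(-4) + 6*(5 + 2*5))*(-10))*43 = ((-4 + 8 + 6*(5 + 10))*(-10))*43 = ((-4 + 8 + 6*15)*(-10))*43 = ((-4 + 8 + 90)*(-10))*43 = (94*(-10))*43 = -940*43 = -40420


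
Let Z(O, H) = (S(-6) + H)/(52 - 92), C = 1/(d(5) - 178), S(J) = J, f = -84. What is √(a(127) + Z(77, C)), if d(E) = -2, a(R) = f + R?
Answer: √621362/120 ≈ 6.5689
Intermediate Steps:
a(R) = -84 + R
C = -1/180 (C = 1/(-2 - 178) = 1/(-180) = -1/180 ≈ -0.0055556)
Z(O, H) = 3/20 - H/40 (Z(O, H) = (-6 + H)/(52 - 92) = (-6 + H)/(-40) = (-6 + H)*(-1/40) = 3/20 - H/40)
√(a(127) + Z(77, C)) = √((-84 + 127) + (3/20 - 1/40*(-1/180))) = √(43 + (3/20 + 1/7200)) = √(43 + 1081/7200) = √(310681/7200) = √621362/120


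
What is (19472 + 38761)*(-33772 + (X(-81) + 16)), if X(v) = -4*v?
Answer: -1946845656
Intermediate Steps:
(19472 + 38761)*(-33772 + (X(-81) + 16)) = (19472 + 38761)*(-33772 + (-4*(-81) + 16)) = 58233*(-33772 + (324 + 16)) = 58233*(-33772 + 340) = 58233*(-33432) = -1946845656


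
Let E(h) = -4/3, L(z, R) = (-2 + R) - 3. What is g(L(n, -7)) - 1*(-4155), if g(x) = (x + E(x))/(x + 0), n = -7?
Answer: 37405/9 ≈ 4156.1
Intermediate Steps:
L(z, R) = -5 + R
E(h) = -4/3 (E(h) = -4*⅓ = -4/3)
g(x) = (-4/3 + x)/x (g(x) = (x - 4/3)/(x + 0) = (-4/3 + x)/x)
g(L(n, -7)) - 1*(-4155) = (-4/3 + (-5 - 7))/(-5 - 7) - 1*(-4155) = (-4/3 - 12)/(-12) + 4155 = -1/12*(-40/3) + 4155 = 10/9 + 4155 = 37405/9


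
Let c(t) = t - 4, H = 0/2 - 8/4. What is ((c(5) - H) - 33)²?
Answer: 900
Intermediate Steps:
H = -2 (H = 0*(½) - 8*¼ = 0 - 2 = -2)
c(t) = -4 + t
((c(5) - H) - 33)² = (((-4 + 5) - 1*(-2)) - 33)² = ((1 + 2) - 33)² = (3 - 33)² = (-30)² = 900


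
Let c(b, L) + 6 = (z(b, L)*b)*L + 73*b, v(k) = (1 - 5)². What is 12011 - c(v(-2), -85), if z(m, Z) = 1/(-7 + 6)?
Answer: 9489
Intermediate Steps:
v(k) = 16 (v(k) = (-4)² = 16)
z(m, Z) = -1 (z(m, Z) = 1/(-1) = -1)
c(b, L) = -6 + 73*b - L*b (c(b, L) = -6 + ((-b)*L + 73*b) = -6 + (-L*b + 73*b) = -6 + (73*b - L*b) = -6 + 73*b - L*b)
12011 - c(v(-2), -85) = 12011 - (-6 + 73*16 - 1*(-85)*16) = 12011 - (-6 + 1168 + 1360) = 12011 - 1*2522 = 12011 - 2522 = 9489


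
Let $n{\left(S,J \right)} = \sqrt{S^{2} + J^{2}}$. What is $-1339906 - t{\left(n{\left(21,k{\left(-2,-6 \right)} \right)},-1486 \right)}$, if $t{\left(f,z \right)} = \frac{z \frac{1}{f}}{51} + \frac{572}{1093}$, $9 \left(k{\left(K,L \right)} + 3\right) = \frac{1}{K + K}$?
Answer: $- \frac{1464517830}{1093} + \frac{17832 \sqrt{583417}}{9918089} \approx -1.3399 \cdot 10^{6}$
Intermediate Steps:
$k{\left(K,L \right)} = -3 + \frac{1}{18 K}$ ($k{\left(K,L \right)} = -3 + \frac{1}{9 \left(K + K\right)} = -3 + \frac{1}{9 \cdot 2 K} = -3 + \frac{\frac{1}{2} \frac{1}{K}}{9} = -3 + \frac{1}{18 K}$)
$n{\left(S,J \right)} = \sqrt{J^{2} + S^{2}}$
$t{\left(f,z \right)} = \frac{572}{1093} + \frac{z}{51 f}$ ($t{\left(f,z \right)} = \frac{z}{f} \frac{1}{51} + 572 \cdot \frac{1}{1093} = \frac{z}{51 f} + \frac{572}{1093} = \frac{572}{1093} + \frac{z}{51 f}$)
$-1339906 - t{\left(n{\left(21,k{\left(-2,-6 \right)} \right)},-1486 \right)} = -1339906 - \left(\frac{572}{1093} + \frac{1}{51} \left(-1486\right) \frac{1}{\sqrt{\left(-3 + \frac{1}{18 \left(-2\right)}\right)^{2} + 21^{2}}}\right) = -1339906 - \left(\frac{572}{1093} + \frac{1}{51} \left(-1486\right) \frac{1}{\sqrt{\left(-3 + \frac{1}{18} \left(- \frac{1}{2}\right)\right)^{2} + 441}}\right) = -1339906 - \left(\frac{572}{1093} + \frac{1}{51} \left(-1486\right) \frac{1}{\sqrt{\left(-3 - \frac{1}{36}\right)^{2} + 441}}\right) = -1339906 - \left(\frac{572}{1093} + \frac{1}{51} \left(-1486\right) \frac{1}{\sqrt{\left(- \frac{109}{36}\right)^{2} + 441}}\right) = -1339906 - \left(\frac{572}{1093} + \frac{1}{51} \left(-1486\right) \frac{1}{\sqrt{\frac{11881}{1296} + 441}}\right) = -1339906 - \left(\frac{572}{1093} + \frac{1}{51} \left(-1486\right) \frac{1}{\sqrt{\frac{583417}{1296}}}\right) = -1339906 - \left(\frac{572}{1093} + \frac{1}{51} \left(-1486\right) \frac{1}{\frac{1}{36} \sqrt{583417}}\right) = -1339906 - \left(\frac{572}{1093} + \frac{1}{51} \left(-1486\right) \frac{36 \sqrt{583417}}{583417}\right) = -1339906 - \left(\frac{572}{1093} - \frac{17832 \sqrt{583417}}{9918089}\right) = - \frac{1464517830}{1093} + \frac{17832 \sqrt{583417}}{9918089}$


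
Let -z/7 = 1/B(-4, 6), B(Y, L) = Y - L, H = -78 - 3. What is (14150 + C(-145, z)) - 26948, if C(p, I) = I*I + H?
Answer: -1287851/100 ≈ -12879.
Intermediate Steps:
H = -81
z = 7/10 (z = -7/(-4 - 1*6) = -7/(-4 - 6) = -7/(-10) = -7*(-⅒) = 7/10 ≈ 0.70000)
C(p, I) = -81 + I² (C(p, I) = I*I - 81 = I² - 81 = -81 + I²)
(14150 + C(-145, z)) - 26948 = (14150 + (-81 + (7/10)²)) - 26948 = (14150 + (-81 + 49/100)) - 26948 = (14150 - 8051/100) - 26948 = 1406949/100 - 26948 = -1287851/100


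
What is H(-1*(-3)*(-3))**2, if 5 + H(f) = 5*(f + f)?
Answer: 9025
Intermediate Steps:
H(f) = -5 + 10*f (H(f) = -5 + 5*(f + f) = -5 + 5*(2*f) = -5 + 10*f)
H(-1*(-3)*(-3))**2 = (-5 + 10*(-1*(-3)*(-3)))**2 = (-5 + 10*(3*(-3)))**2 = (-5 + 10*(-9))**2 = (-5 - 90)**2 = (-95)**2 = 9025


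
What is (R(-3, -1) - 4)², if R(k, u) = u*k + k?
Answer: 16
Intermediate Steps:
R(k, u) = k + k*u (R(k, u) = k*u + k = k + k*u)
(R(-3, -1) - 4)² = (-3*(1 - 1) - 4)² = (-3*0 - 4)² = (0 - 4)² = (-4)² = 16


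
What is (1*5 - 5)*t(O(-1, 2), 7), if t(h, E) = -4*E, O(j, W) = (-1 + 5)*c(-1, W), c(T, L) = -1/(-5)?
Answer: 0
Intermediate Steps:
c(T, L) = 1/5 (c(T, L) = -1*(-1/5) = 1/5)
O(j, W) = 4/5 (O(j, W) = (-1 + 5)*(1/5) = 4*(1/5) = 4/5)
(1*5 - 5)*t(O(-1, 2), 7) = (1*5 - 5)*(-4*7) = (5 - 5)*(-28) = 0*(-28) = 0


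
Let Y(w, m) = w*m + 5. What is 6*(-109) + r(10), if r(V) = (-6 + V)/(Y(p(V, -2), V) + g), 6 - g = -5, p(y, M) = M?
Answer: -655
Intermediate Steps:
Y(w, m) = 5 + m*w (Y(w, m) = m*w + 5 = 5 + m*w)
g = 11 (g = 6 - 1*(-5) = 6 + 5 = 11)
r(V) = (-6 + V)/(16 - 2*V) (r(V) = (-6 + V)/((5 + V*(-2)) + 11) = (-6 + V)/((5 - 2*V) + 11) = (-6 + V)/(16 - 2*V))
6*(-109) + r(10) = 6*(-109) + (-6 + 10)/(2*(8 - 1*10)) = -654 + (1/2)*4/(8 - 10) = -654 + (1/2)*4/(-2) = -654 + (1/2)*(-1/2)*4 = -654 - 1 = -655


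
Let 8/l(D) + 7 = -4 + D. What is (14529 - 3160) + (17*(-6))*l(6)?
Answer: 57661/5 ≈ 11532.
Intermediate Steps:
l(D) = 8/(-11 + D) (l(D) = 8/(-7 + (-4 + D)) = 8/(-11 + D))
(14529 - 3160) + (17*(-6))*l(6) = (14529 - 3160) + (17*(-6))*(8/(-11 + 6)) = 11369 - 816/(-5) = 11369 - 816*(-1)/5 = 11369 - 102*(-8/5) = 11369 + 816/5 = 57661/5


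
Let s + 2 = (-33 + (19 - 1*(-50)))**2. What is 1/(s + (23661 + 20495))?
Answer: 1/45450 ≈ 2.2002e-5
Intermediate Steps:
s = 1294 (s = -2 + (-33 + (19 - 1*(-50)))**2 = -2 + (-33 + (19 + 50))**2 = -2 + (-33 + 69)**2 = -2 + 36**2 = -2 + 1296 = 1294)
1/(s + (23661 + 20495)) = 1/(1294 + (23661 + 20495)) = 1/(1294 + 44156) = 1/45450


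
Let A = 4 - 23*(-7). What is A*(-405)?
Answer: -66825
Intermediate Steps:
A = 165 (A = 4 + 161 = 165)
A*(-405) = 165*(-405) = -66825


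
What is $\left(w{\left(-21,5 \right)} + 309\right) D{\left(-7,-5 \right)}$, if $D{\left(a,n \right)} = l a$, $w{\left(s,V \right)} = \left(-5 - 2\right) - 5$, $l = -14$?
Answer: $29106$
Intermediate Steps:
$w{\left(s,V \right)} = -12$ ($w{\left(s,V \right)} = -7 - 5 = -12$)
$D{\left(a,n \right)} = - 14 a$
$\left(w{\left(-21,5 \right)} + 309\right) D{\left(-7,-5 \right)} = \left(-12 + 309\right) \left(\left(-14\right) \left(-7\right)\right) = 297 \cdot 98 = 29106$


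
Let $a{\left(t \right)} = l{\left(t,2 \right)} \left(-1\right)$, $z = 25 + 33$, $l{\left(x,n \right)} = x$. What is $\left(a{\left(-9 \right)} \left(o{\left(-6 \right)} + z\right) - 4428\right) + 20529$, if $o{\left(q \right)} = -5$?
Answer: $16578$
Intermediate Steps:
$z = 58$
$a{\left(t \right)} = - t$ ($a{\left(t \right)} = t \left(-1\right) = - t$)
$\left(a{\left(-9 \right)} \left(o{\left(-6 \right)} + z\right) - 4428\right) + 20529 = \left(\left(-1\right) \left(-9\right) \left(-5 + 58\right) - 4428\right) + 20529 = \left(9 \cdot 53 - 4428\right) + 20529 = \left(477 - 4428\right) + 20529 = -3951 + 20529 = 16578$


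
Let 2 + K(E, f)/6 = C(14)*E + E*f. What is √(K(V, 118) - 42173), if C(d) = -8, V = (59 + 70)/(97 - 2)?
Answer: I*√14905253/19 ≈ 203.2*I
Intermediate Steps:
V = 129/95 ≈ 1.3579
K(E, f) = -12 - 48*E + 6*E*f (K(E, f) = -12 + 6*(-8*E + E*f) = -12 + (-48*E + 6*E*f) = -12 - 48*E + 6*E*f)
√(K(V, 118) - 42173) = √((-12 - 48*129/95 + 6*(129/95)*118) - 42173) = √((-12 - 6192/95 + 91332/95) - 42173) = √(16800/19 - 42173) = √(-784487/19) = I*√14905253/19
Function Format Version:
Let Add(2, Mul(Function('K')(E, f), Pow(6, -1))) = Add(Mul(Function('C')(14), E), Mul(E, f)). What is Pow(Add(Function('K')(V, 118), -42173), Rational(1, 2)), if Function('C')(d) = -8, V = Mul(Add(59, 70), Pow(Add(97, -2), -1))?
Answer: Mul(Rational(1, 19), I, Pow(14905253, Rational(1, 2))) ≈ Mul(203.20, I)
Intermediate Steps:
V = Rational(129, 95) (V = Mul(129, Pow(95, -1)) = Mul(129, Rational(1, 95)) = Rational(129, 95) ≈ 1.3579)
Function('K')(E, f) = Add(-12, Mul(-48, E), Mul(6, E, f)) (Function('K')(E, f) = Add(-12, Mul(6, Add(Mul(-8, E), Mul(E, f)))) = Add(-12, Add(Mul(-48, E), Mul(6, E, f))) = Add(-12, Mul(-48, E), Mul(6, E, f)))
Pow(Add(Function('K')(V, 118), -42173), Rational(1, 2)) = Pow(Add(Add(-12, Mul(-48, Rational(129, 95)), Mul(6, Rational(129, 95), 118)), -42173), Rational(1, 2)) = Pow(Add(Add(-12, Rational(-6192, 95), Rational(91332, 95)), -42173), Rational(1, 2)) = Pow(Add(Rational(16800, 19), -42173), Rational(1, 2)) = Pow(Rational(-784487, 19), Rational(1, 2)) = Mul(Rational(1, 19), I, Pow(14905253, Rational(1, 2)))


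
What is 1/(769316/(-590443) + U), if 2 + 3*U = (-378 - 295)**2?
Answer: 1771329/267425268713 ≈ 6.6236e-6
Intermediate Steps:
U = 452927/3 (U = -2/3 + (-378 - 295)**2/3 = -2/3 + (1/3)*(-673)**2 = -2/3 + (1/3)*452929 = -2/3 + 452929/3 = 452927/3 ≈ 1.5098e+5)
1/(769316/(-590443) + U) = 1/(769316/(-590443) + 452927/3) = 1/(769316*(-1/590443) + 452927/3) = 1/(-769316/590443 + 452927/3) = 1/(267425268713/1771329) = 1771329/267425268713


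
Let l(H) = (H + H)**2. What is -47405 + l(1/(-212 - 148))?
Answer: -1535921999/32400 ≈ -47405.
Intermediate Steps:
l(H) = 4*H**2 (l(H) = (2*H)**2 = 4*H**2)
-47405 + l(1/(-212 - 148)) = -47405 + 4*(1/(-212 - 148))**2 = -47405 + 4*(1/(-360))**2 = -47405 + 4*(-1/360)**2 = -47405 + 4*(1/129600) = -47405 + 1/32400 = -1535921999/32400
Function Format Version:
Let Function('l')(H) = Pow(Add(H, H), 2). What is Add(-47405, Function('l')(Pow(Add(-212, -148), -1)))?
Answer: Rational(-1535921999, 32400) ≈ -47405.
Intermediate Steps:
Function('l')(H) = Mul(4, Pow(H, 2)) (Function('l')(H) = Pow(Mul(2, H), 2) = Mul(4, Pow(H, 2)))
Add(-47405, Function('l')(Pow(Add(-212, -148), -1))) = Add(-47405, Mul(4, Pow(Pow(Add(-212, -148), -1), 2))) = Add(-47405, Mul(4, Pow(Pow(-360, -1), 2))) = Add(-47405, Mul(4, Pow(Rational(-1, 360), 2))) = Add(-47405, Mul(4, Rational(1, 129600))) = Add(-47405, Rational(1, 32400)) = Rational(-1535921999, 32400)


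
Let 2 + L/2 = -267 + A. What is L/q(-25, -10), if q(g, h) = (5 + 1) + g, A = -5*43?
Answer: 968/19 ≈ 50.947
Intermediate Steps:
A = -215
q(g, h) = 6 + g
L = -968 (L = -4 + 2*(-267 - 215) = -4 + 2*(-482) = -4 - 964 = -968)
L/q(-25, -10) = -968/(6 - 25) = -968/(-19) = -968*(-1/19) = 968/19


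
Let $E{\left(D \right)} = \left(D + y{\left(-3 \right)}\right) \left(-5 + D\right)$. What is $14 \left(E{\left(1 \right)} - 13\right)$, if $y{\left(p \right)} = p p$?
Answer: $-742$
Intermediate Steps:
$y{\left(p \right)} = p^{2}$
$E{\left(D \right)} = \left(-5 + D\right) \left(9 + D\right)$ ($E{\left(D \right)} = \left(D + \left(-3\right)^{2}\right) \left(-5 + D\right) = \left(D + 9\right) \left(-5 + D\right) = \left(9 + D\right) \left(-5 + D\right) = \left(-5 + D\right) \left(9 + D\right)$)
$14 \left(E{\left(1 \right)} - 13\right) = 14 \left(\left(-45 + 1^{2} + 4 \cdot 1\right) - 13\right) = 14 \left(\left(-45 + 1 + 4\right) - 13\right) = 14 \left(-40 - 13\right) = 14 \left(-53\right) = -742$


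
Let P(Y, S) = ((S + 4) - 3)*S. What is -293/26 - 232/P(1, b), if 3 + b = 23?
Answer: -32273/2730 ≈ -11.822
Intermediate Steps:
b = 20 (b = -3 + 23 = 20)
P(Y, S) = S*(1 + S) (P(Y, S) = ((4 + S) - 3)*S = (1 + S)*S = S*(1 + S))
-293/26 - 232/P(1, b) = -293/26 - 232*1/(20*(1 + 20)) = -293*1/26 - 232/(20*21) = -293/26 - 232/420 = -293/26 - 232*1/420 = -293/26 - 58/105 = -32273/2730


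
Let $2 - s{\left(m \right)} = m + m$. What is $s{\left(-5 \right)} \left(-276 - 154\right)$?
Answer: $-5160$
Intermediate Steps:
$s{\left(m \right)} = 2 - 2 m$ ($s{\left(m \right)} = 2 - \left(m + m\right) = 2 - 2 m$)
$s{\left(-5 \right)} \left(-276 - 154\right) = \left(2 - -10\right) \left(-276 - 154\right) = \left(2 + 10\right) \left(-430\right) = 12 \left(-430\right) = -5160$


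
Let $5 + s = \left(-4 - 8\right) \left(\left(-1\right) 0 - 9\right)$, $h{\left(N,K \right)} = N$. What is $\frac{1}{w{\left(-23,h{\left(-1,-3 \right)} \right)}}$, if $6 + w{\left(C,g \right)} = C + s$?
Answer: $\frac{1}{74} \approx 0.013514$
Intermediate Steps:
$s = 103$ ($s = -5 + \left(-4 - 8\right) \left(\left(-1\right) 0 - 9\right) = -5 - 12 \left(0 - 9\right) = -5 - -108 = -5 + 108 = 103$)
$w{\left(C,g \right)} = 97 + C$ ($w{\left(C,g \right)} = -6 + \left(C + 103\right) = -6 + \left(103 + C\right) = 97 + C$)
$\frac{1}{w{\left(-23,h{\left(-1,-3 \right)} \right)}} = \frac{1}{97 - 23} = \frac{1}{74}$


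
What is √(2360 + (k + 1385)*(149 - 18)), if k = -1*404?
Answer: √130871 ≈ 361.76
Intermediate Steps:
k = -404
√(2360 + (k + 1385)*(149 - 18)) = √(2360 + (-404 + 1385)*(149 - 18)) = √(2360 + 981*131) = √(2360 + 128511) = √130871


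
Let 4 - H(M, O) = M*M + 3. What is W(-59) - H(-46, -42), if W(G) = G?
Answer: 2056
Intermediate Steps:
H(M, O) = 1 - M² (H(M, O) = 4 - (M*M + 3) = 4 - (M² + 3) = 4 - (3 + M²) = 4 + (-3 - M²) = 1 - M²)
W(-59) - H(-46, -42) = -59 - (1 - 1*(-46)²) = -59 - (1 - 1*2116) = -59 - (1 - 2116) = -59 - 1*(-2115) = -59 + 2115 = 2056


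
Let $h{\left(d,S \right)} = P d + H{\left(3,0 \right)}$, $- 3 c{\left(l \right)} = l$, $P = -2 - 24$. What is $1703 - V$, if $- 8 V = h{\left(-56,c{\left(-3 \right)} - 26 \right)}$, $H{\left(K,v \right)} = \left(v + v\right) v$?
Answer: $1885$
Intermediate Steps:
$P = -26$
$c{\left(l \right)} = - \frac{l}{3}$
$H{\left(K,v \right)} = 2 v^{2}$ ($H{\left(K,v \right)} = 2 v v = 2 v^{2}$)
$h{\left(d,S \right)} = - 26 d$ ($h{\left(d,S \right)} = - 26 d + 2 \cdot 0^{2} = - 26 d + 2 \cdot 0 = - 26 d + 0 = - 26 d$)
$V = -182$ ($V = - \frac{\left(-26\right) \left(-56\right)}{8} = \left(- \frac{1}{8}\right) 1456 = -182$)
$1703 - V = 1703 - -182 = 1703 + 182 = 1885$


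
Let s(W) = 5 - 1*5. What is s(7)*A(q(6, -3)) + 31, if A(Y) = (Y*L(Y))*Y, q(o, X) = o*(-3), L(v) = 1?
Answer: 31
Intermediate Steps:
s(W) = 0 (s(W) = 5 - 5 = 0)
q(o, X) = -3*o
A(Y) = Y² (A(Y) = (Y*1)*Y = Y*Y = Y²)
s(7)*A(q(6, -3)) + 31 = 0*(-3*6)² + 31 = 0*(-18)² + 31 = 0*324 + 31 = 0 + 31 = 31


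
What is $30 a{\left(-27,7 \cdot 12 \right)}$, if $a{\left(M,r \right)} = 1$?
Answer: $30$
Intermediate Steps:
$30 a{\left(-27,7 \cdot 12 \right)} = 30 \cdot 1 = 30$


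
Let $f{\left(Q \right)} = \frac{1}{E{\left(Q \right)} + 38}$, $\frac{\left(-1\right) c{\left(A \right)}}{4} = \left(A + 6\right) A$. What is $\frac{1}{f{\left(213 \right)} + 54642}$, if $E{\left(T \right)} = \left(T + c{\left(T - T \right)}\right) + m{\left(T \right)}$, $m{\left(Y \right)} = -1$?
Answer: $\frac{250}{13660501} \approx 1.8301 \cdot 10^{-5}$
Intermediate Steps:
$c{\left(A \right)} = - 4 A \left(6 + A\right)$ ($c{\left(A \right)} = - 4 \left(A + 6\right) A = - 4 \left(6 + A\right) A = - 4 A \left(6 + A\right)$)
$E{\left(T \right)} = -1 + T$ ($E{\left(T \right)} = \left(T - 4 \left(T - T\right) \left(6 + \left(T - T\right)\right)\right) - 1 = \left(T - 0 \left(6 + 0\right)\right) - 1 = \left(T - 0 \cdot 6\right) - 1 = \left(T + 0\right) - 1 = T - 1 = -1 + T$)
$f{\left(Q \right)} = \frac{1}{37 + Q}$ ($f{\left(Q \right)} = \frac{1}{\left(-1 + Q\right) + 38} = \frac{1}{37 + Q}$)
$\frac{1}{f{\left(213 \right)} + 54642} = \frac{1}{\frac{1}{37 + 213} + 54642} = \frac{1}{\frac{1}{250} + 54642} = \frac{1}{\frac{13660501}{250}} = \frac{250}{13660501}$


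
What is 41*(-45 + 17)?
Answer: -1148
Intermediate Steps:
41*(-45 + 17) = 41*(-28) = -1148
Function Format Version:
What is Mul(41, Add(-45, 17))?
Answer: -1148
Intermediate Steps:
Mul(41, Add(-45, 17)) = Mul(41, -28) = -1148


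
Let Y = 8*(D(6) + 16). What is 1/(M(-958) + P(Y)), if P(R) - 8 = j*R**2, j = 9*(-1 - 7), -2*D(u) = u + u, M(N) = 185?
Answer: -1/460607 ≈ -2.1710e-6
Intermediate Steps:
D(u) = -u (D(u) = -(u + u)/2 = -u)
Y = 80 (Y = 8*(-1*6 + 16) = 8*(-6 + 16) = 8*10 = 80)
j = -72 (j = 9*(-8) = -72)
P(R) = 8 - 72*R**2
1/(M(-958) + P(Y)) = 1/(185 + (8 - 72*80**2)) = 1/(185 + (8 - 72*6400)) = 1/(185 + (8 - 460800)) = 1/(185 - 460792) = 1/(-460607) = -1/460607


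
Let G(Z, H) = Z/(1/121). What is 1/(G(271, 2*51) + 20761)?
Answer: 1/53552 ≈ 1.8673e-5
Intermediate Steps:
G(Z, H) = 121*Z (G(Z, H) = Z/(1/121) = Z*121 = 121*Z)
1/(G(271, 2*51) + 20761) = 1/(121*271 + 20761) = 1/(32791 + 20761) = 1/53552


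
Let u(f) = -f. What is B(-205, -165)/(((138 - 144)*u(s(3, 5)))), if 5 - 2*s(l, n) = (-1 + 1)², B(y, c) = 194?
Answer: 194/15 ≈ 12.933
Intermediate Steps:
s(l, n) = 5/2 (s(l, n) = 5/2 - (-1 + 1)²/2 = 5/2 - ½*0² = 5/2 - ½*0 = 5/2 + 0 = 5/2)
B(-205, -165)/(((138 - 144)*u(s(3, 5)))) = 194/(((138 - 144)*(-1*5/2))) = 194/((-6*(-5/2))) = 194/15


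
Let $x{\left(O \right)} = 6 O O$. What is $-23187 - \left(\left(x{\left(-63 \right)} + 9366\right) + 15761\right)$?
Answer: $-72128$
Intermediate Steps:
$x{\left(O \right)} = 6 O^{2}$
$-23187 - \left(\left(x{\left(-63 \right)} + 9366\right) + 15761\right) = -23187 - \left(\left(6 \left(-63\right)^{2} + 9366\right) + 15761\right) = -23187 - \left(\left(6 \cdot 3969 + 9366\right) + 15761\right) = -23187 - \left(\left(23814 + 9366\right) + 15761\right) = -23187 - \left(33180 + 15761\right) = -23187 - 48941 = -72128$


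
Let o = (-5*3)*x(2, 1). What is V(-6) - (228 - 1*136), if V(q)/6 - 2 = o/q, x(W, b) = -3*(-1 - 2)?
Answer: 55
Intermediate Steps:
x(W, b) = 9 (x(W, b) = -3*(-3) = 9)
o = -135 (o = -5*3*9 = -15*9 = -135)
V(q) = 12 - 810/q (V(q) = 12 + 6*(-135/q) = 12 - 810/q)
V(-6) - (228 - 1*136) = (12 - 810/(-6)) - (228 - 1*136) = (12 - 810*(-1/6)) - (228 - 136) = (12 + 135) - 1*92 = 147 - 92 = 55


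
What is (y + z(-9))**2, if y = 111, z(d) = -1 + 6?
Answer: 13456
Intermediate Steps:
z(d) = 5
(y + z(-9))**2 = (111 + 5)**2 = 116**2 = 13456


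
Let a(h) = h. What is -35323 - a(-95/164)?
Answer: -5792877/164 ≈ -35322.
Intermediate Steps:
-35323 - a(-95/164) = -35323 - (-95)/164 = -35323 - 1*(-95/164) = -35323 + 95/164 = -5792877/164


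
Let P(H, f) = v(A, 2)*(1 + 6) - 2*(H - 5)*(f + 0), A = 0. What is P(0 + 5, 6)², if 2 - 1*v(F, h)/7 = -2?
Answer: 38416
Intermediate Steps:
v(F, h) = 28 (v(F, h) = 14 - 7*(-2) = 14 + 14 = 28)
P(H, f) = 196 - 2*f*(-5 + H) (P(H, f) = 28*(1 + 6) - 2*(H - 5)*(f + 0) = 28*7 - 2*(-5 + H)*f = 196 - 2*f*(-5 + H))
P(0 + 5, 6)² = (196 + 10*6 - 2*(0 + 5)*6)² = (196 + 60 - 2*5*6)² = (196 + 60 - 60)² = 196² = 38416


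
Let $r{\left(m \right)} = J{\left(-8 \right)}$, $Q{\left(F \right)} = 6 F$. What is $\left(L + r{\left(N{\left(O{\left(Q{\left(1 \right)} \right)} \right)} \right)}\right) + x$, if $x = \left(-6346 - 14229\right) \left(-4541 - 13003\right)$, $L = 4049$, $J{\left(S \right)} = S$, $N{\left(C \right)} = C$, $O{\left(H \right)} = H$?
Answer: $360971841$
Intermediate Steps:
$r{\left(m \right)} = -8$
$x = 360967800$ ($x = \left(-20575\right) \left(-17544\right) = 360967800$)
$\left(L + r{\left(N{\left(O{\left(Q{\left(1 \right)} \right)} \right)} \right)}\right) + x = \left(4049 - 8\right) + 360967800 = 4041 + 360967800 = 360971841$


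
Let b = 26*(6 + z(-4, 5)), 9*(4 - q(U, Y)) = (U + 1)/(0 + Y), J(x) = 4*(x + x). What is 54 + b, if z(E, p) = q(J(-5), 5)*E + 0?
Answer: -4442/15 ≈ -296.13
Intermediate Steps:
J(x) = 8*x (J(x) = 4*(2*x) = 8*x)
q(U, Y) = 4 - (1 + U)/(9*Y) (q(U, Y) = 4 - (U + 1)/(9*(0 + Y)) = 4 - (1 + U)/(9*Y))
z(E, p) = 73*E/15 (z(E, p) = ((1/9)*(-1 - 8*(-5) + 36*5)/5)*E + 0 = ((1/9)*(1/5)*(-1 - 1*(-40) + 180))*E + 0 = ((1/9)*(1/5)*(-1 + 40 + 180))*E + 0 = ((1/9)*(1/5)*219)*E + 0 = 73*E/15 + 0 = 73*E/15)
b = -5252/15 (b = 26*(6 + (73/15)*(-4)) = 26*(6 - 292/15) = 26*(-202/15) = -5252/15 ≈ -350.13)
54 + b = 54 - 5252/15 = -4442/15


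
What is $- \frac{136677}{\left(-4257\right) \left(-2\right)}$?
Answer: $- \frac{45559}{2838} \approx -16.053$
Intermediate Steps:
$- \frac{136677}{\left(-4257\right) \left(-2\right)} = - \frac{136677}{8514} = \left(-136677\right) \frac{1}{8514} = - \frac{45559}{2838}$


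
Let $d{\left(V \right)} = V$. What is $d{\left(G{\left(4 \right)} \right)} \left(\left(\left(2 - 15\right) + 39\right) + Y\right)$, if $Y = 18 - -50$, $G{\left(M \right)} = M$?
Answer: $376$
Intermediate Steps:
$Y = 68$ ($Y = 18 + 50 = 68$)
$d{\left(G{\left(4 \right)} \right)} \left(\left(\left(2 - 15\right) + 39\right) + Y\right) = 4 \left(\left(\left(2 - 15\right) + 39\right) + 68\right) = 4 \left(\left(-13 + 39\right) + 68\right) = 4 \left(26 + 68\right) = 4 \cdot 94 = 376$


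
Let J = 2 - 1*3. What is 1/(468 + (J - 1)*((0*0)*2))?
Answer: 1/468 ≈ 0.0021368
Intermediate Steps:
J = -1 (J = 2 - 3 = -1)
1/(468 + (J - 1)*((0*0)*2)) = 1/(468 + (-1 - 1)*((0*0)*2)) = 1/(468 - 0*2) = 1/(468 - 2*0) = 1/(468 + 0) = 1/468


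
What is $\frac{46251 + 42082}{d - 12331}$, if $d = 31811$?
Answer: $\frac{88333}{19480} \approx 4.5345$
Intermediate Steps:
$\frac{46251 + 42082}{d - 12331} = \frac{46251 + 42082}{31811 - 12331} = \frac{88333}{19480}$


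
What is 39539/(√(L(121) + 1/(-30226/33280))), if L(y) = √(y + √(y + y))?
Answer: 39539*√15113/√(-16640 + 15113*√11*√(11 + √2)) ≈ 12153.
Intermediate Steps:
L(y) = √(y + √2*√y) (L(y) = √(y + √(2*y)) = √(y + √2*√y))
39539/(√(L(121) + 1/(-30226/33280))) = 39539/(√(√(121 + √2*√121) + 1/(-30226/33280))) = 39539/(√(√(121 + √2*11) + 1/(-30226*1/33280))) = 39539/(√(√(121 + 11*√2) + 1/(-15113/16640))) = 39539/(√(√(121 + 11*√2) - 16640/15113)) = 39539/(√(-16640/15113 + √(121 + 11*√2))) = 39539/√(-16640/15113 + √(121 + 11*√2))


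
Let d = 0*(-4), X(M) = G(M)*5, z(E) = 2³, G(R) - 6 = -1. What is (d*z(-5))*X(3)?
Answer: 0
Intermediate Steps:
G(R) = 5 (G(R) = 6 - 1 = 5)
z(E) = 8
X(M) = 25 (X(M) = 5*5 = 25)
d = 0
(d*z(-5))*X(3) = (0*8)*25 = 0*25 = 0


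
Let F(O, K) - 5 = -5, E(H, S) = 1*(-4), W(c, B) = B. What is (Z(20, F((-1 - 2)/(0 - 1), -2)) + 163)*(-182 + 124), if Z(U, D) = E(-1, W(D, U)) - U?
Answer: -8062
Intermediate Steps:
E(H, S) = -4
F(O, K) = 0 (F(O, K) = 5 - 5 = 0)
Z(U, D) = -4 - U
(Z(20, F((-1 - 2)/(0 - 1), -2)) + 163)*(-182 + 124) = ((-4 - 1*20) + 163)*(-182 + 124) = ((-4 - 20) + 163)*(-58) = (-24 + 163)*(-58) = 139*(-58) = -8062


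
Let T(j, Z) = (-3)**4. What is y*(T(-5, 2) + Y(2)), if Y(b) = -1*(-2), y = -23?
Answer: -1909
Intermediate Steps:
T(j, Z) = 81
Y(b) = 2
y*(T(-5, 2) + Y(2)) = -23*(81 + 2) = -23*83 = -1909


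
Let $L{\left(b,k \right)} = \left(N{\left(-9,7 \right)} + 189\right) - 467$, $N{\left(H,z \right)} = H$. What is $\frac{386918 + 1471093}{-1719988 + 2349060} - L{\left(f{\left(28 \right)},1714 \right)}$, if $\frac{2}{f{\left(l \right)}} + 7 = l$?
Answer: $\frac{182401675}{629072} \approx 289.95$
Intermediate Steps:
$f{\left(l \right)} = \frac{2}{-7 + l}$
$L{\left(b,k \right)} = -287$ ($L{\left(b,k \right)} = \left(-9 + 189\right) - 467 = 180 - 467 = -287$)
$\frac{386918 + 1471093}{-1719988 + 2349060} - L{\left(f{\left(28 \right)},1714 \right)} = \frac{386918 + 1471093}{-1719988 + 2349060} - -287 = \frac{1858011}{629072} + 287 = \frac{182401675}{629072}$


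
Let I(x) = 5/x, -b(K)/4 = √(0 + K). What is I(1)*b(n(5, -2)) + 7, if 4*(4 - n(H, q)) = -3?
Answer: 7 - 10*√19 ≈ -36.589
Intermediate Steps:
n(H, q) = 19/4 (n(H, q) = 4 - ¼*(-3) = 4 + ¾ = 19/4)
b(K) = -4*√K (b(K) = -4*√(0 + K) = -4*√K)
I(1)*b(n(5, -2)) + 7 = (5/1)*(-2*√19) + 7 = (5*1)*(-2*√19) + 7 = 5*(-2*√19) + 7 = -10*√19 + 7 = 7 - 10*√19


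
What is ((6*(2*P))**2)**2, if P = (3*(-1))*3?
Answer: 136048896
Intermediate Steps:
P = -9 (P = -3*3 = -9)
((6*(2*P))**2)**2 = ((6*(2*(-9)))**2)**2 = ((6*(-18))**2)**2 = ((-108)**2)**2 = 11664**2 = 136048896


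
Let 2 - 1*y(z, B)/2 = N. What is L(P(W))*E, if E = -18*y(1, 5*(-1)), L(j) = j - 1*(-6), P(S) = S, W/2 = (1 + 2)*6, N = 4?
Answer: 3024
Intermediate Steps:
W = 36 (W = 2*((1 + 2)*6) = 2*(3*6) = 2*18 = 36)
y(z, B) = -4 (y(z, B) = 4 - 2*4 = 4 - 8 = -4)
L(j) = 6 + j (L(j) = j + 6 = 6 + j)
E = 72 (E = -18*(-4) = 72)
L(P(W))*E = (6 + 36)*72 = 42*72 = 3024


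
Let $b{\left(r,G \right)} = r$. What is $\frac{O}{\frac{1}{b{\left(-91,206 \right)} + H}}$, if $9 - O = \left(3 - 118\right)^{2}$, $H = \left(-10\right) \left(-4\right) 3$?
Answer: $-383264$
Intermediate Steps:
$H = 120$ ($H = 40 \cdot 3 = 120$)
$O = -13216$ ($O = 9 - \left(3 - 118\right)^{2} = 9 - \left(-115\right)^{2} = 9 - 13225 = -13216$)
$\frac{O}{\frac{1}{b{\left(-91,206 \right)} + H}} = - \frac{13216}{\frac{1}{-91 + 120}} = - \frac{13216}{\frac{1}{29}} = - 13216 \frac{1}{\frac{1}{29}} = \left(-13216\right) 29 = -383264$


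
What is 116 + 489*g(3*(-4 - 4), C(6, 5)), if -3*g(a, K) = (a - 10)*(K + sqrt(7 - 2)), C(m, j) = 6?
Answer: 33368 + 5542*sqrt(5) ≈ 45760.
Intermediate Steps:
g(a, K) = -(-10 + a)*(K + sqrt(5))/3 (g(a, K) = -(a - 10)*(K + sqrt(7 - 2))/3 = -(-10 + a)*(K + sqrt(5))/3)
116 + 489*g(3*(-4 - 4), C(6, 5)) = 116 + 489*((10/3)*6 + 10*sqrt(5)/3 - 1/3*6*3*(-4 - 4) - 3*(-4 - 4)*sqrt(5)/3) = 116 + 489*(20 + 10*sqrt(5)/3 - 1/3*6*3*(-8) - 3*(-8)*sqrt(5)/3) = 116 + 489*(20 + 10*sqrt(5)/3 - 1/3*6*(-24) - 1/3*(-24)*sqrt(5)) = 116 + 489*(20 + 10*sqrt(5)/3 + 48 + 8*sqrt(5)) = 116 + 489*(68 + 34*sqrt(5)/3) = 116 + (33252 + 5542*sqrt(5)) = 33368 + 5542*sqrt(5)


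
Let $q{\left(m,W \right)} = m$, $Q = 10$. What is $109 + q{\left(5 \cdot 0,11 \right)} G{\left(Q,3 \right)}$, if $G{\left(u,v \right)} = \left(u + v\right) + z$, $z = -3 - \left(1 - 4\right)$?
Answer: $109$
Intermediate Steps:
$z = 0$ ($z = -3 - \left(1 - 4\right) = -3 - -3 = -3 + 3 = 0$)
$G{\left(u,v \right)} = u + v$ ($G{\left(u,v \right)} = \left(u + v\right) + 0 = u + v$)
$109 + q{\left(5 \cdot 0,11 \right)} G{\left(Q,3 \right)} = 109 + 5 \cdot 0 \left(10 + 3\right) = 109 + 0 \cdot 13 = 109 + 0 = 109$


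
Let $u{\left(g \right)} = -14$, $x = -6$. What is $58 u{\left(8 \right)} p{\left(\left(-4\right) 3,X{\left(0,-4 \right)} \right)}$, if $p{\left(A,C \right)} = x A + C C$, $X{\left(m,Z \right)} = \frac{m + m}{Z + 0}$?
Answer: $-58464$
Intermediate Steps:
$X{\left(m,Z \right)} = \frac{2 m}{Z}$
$p{\left(A,C \right)} = C^{2} - 6 A$ ($p{\left(A,C \right)} = - 6 A + C C = - 6 A + C^{2} = C^{2} - 6 A$)
$58 u{\left(8 \right)} p{\left(\left(-4\right) 3,X{\left(0,-4 \right)} \right)} = 58 \left(-14\right) \left(\left(2 \cdot 0 \frac{1}{-4}\right)^{2} - 6 \left(\left(-4\right) 3\right)\right) = - 812 \left(\left(2 \cdot 0 \left(- \frac{1}{4}\right)\right)^{2} - -72\right) = - 812 \left(0^{2} + 72\right) = - 812 \left(0 + 72\right) = \left(-812\right) 72 = -58464$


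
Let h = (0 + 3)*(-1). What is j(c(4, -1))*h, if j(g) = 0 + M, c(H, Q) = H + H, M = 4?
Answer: -12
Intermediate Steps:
c(H, Q) = 2*H
h = -3 (h = 3*(-1) = -3)
j(g) = 4 (j(g) = 0 + 4 = 4)
j(c(4, -1))*h = 4*(-3) = -12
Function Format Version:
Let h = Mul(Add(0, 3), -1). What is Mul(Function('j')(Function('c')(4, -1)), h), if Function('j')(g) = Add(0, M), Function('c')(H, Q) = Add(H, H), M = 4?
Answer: -12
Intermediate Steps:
Function('c')(H, Q) = Mul(2, H)
h = -3 (h = Mul(3, -1) = -3)
Function('j')(g) = 4 (Function('j')(g) = Add(0, 4) = 4)
Mul(Function('j')(Function('c')(4, -1)), h) = Mul(4, -3) = -12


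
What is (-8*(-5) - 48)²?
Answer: 64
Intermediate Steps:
(-8*(-5) - 48)² = (40 - 48)² = (-8)² = 64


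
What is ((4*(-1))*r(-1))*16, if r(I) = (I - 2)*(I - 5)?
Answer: -1152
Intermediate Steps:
r(I) = (-5 + I)*(-2 + I) (r(I) = (-2 + I)*(-5 + I) = (-5 + I)*(-2 + I))
((4*(-1))*r(-1))*16 = ((4*(-1))*(10 + (-1)² - 7*(-1)))*16 = -4*(10 + 1 + 7)*16 = -4*18*16 = -72*16 = -1152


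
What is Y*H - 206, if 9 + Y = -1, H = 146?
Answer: -1666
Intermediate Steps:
Y = -10 (Y = -9 - 1 = -10)
Y*H - 206 = -10*146 - 206 = -1460 - 206 = -1666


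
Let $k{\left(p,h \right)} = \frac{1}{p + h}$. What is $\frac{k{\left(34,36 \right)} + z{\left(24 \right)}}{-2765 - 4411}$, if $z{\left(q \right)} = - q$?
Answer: $\frac{73}{21840} \approx 0.0033425$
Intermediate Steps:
$k{\left(p,h \right)} = \frac{1}{h + p}$
$\frac{k{\left(34,36 \right)} + z{\left(24 \right)}}{-2765 - 4411} = \frac{\frac{1}{36 + 34} - 24}{-2765 - 4411} = \frac{\frac{1}{70} - 24}{-7176} = \left(\frac{1}{70} - 24\right) \left(- \frac{1}{7176}\right) = \left(- \frac{1679}{70}\right) \left(- \frac{1}{7176}\right) = \frac{73}{21840}$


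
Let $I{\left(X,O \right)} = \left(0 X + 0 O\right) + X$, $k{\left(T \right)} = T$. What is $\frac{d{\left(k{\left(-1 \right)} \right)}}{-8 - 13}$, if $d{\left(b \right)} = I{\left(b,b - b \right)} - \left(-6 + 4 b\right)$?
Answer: $- \frac{3}{7} \approx -0.42857$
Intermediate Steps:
$I{\left(X,O \right)} = X$ ($I{\left(X,O \right)} = \left(0 + 0\right) + X = 0 + X = X$)
$d{\left(b \right)} = 6 - 3 b$ ($d{\left(b \right)} = b - \left(-6 + 4 b\right) = 6 - 3 b$)
$\frac{d{\left(k{\left(-1 \right)} \right)}}{-8 - 13} = \frac{6 - -3}{-8 - 13} = \frac{6 + 3}{-21} = \left(- \frac{1}{21}\right) 9 = - \frac{3}{7}$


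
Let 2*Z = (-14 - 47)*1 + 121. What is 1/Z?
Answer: 1/30 ≈ 0.033333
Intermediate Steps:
Z = 30 (Z = ((-14 - 47)*1 + 121)/2 = (-61*1 + 121)/2 = (-61 + 121)/2 = (1/2)*60 = 30)
1/Z = 1/30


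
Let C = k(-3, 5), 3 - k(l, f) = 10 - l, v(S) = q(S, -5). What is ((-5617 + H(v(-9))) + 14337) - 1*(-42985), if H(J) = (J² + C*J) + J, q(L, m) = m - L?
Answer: 51685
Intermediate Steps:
v(S) = -5 - S
k(l, f) = -7 + l (k(l, f) = 3 - (10 - l) = 3 + (-10 + l) = -7 + l)
C = -10 (C = -7 - 3 = -10)
H(J) = J² - 9*J (H(J) = (J² - 10*J) + J = J² - 9*J)
((-5617 + H(v(-9))) + 14337) - 1*(-42985) = ((-5617 + (-5 - 1*(-9))*(-9 + (-5 - 1*(-9)))) + 14337) - 1*(-42985) = ((-5617 + (-5 + 9)*(-9 + (-5 + 9))) + 14337) + 42985 = ((-5617 + 4*(-9 + 4)) + 14337) + 42985 = ((-5617 + 4*(-5)) + 14337) + 42985 = ((-5617 - 20) + 14337) + 42985 = (-5637 + 14337) + 42985 = 8700 + 42985 = 51685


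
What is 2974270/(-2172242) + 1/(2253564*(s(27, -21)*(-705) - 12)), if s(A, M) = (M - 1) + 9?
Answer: -30674942237742299/22403278074538332 ≈ -1.3692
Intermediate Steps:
s(A, M) = 8 + M (s(A, M) = (-1 + M) + 9 = 8 + M)
2974270/(-2172242) + 1/(2253564*(s(27, -21)*(-705) - 12)) = 2974270/(-2172242) + 1/(2253564*((8 - 21)*(-705) - 12)) = 2974270*(-1/2172242) + 1/(2253564*(-13*(-705) - 12)) = -1487135/1086121 + 1/(2253564*(9165 - 12)) = -1487135/1086121 + (1/2253564)/9153 = -1487135/1086121 + (1/2253564)*(1/9153) = -1487135/1086121 + 1/20626871292 = -30674942237742299/22403278074538332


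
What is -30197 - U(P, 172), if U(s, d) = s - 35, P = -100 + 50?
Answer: -30112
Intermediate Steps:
P = -50
U(s, d) = -35 + s
-30197 - U(P, 172) = -30197 - (-35 - 50) = -30197 - 1*(-85) = -30197 + 85 = -30112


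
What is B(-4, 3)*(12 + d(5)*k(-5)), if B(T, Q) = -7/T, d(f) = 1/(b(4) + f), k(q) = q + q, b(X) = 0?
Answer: 35/2 ≈ 17.500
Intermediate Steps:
k(q) = 2*q
d(f) = 1/f (d(f) = 1/(0 + f) = 1/f)
B(-4, 3)*(12 + d(5)*k(-5)) = (-7/(-4))*(12 + (2*(-5))/5) = (-7*(-1/4))*(12 + (1/5)*(-10)) = 7*(12 - 2)/4 = (7/4)*10 = 35/2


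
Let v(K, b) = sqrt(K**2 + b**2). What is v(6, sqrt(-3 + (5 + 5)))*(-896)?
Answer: -896*sqrt(43) ≈ -5875.5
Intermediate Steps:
v(6, sqrt(-3 + (5 + 5)))*(-896) = sqrt(6**2 + (sqrt(-3 + (5 + 5)))**2)*(-896) = sqrt(36 + (sqrt(-3 + 10))**2)*(-896) = sqrt(36 + (sqrt(7))**2)*(-896) = sqrt(36 + 7)*(-896) = sqrt(43)*(-896) = -896*sqrt(43)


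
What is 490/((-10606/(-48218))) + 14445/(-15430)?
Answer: 36440862893/16365058 ≈ 2226.8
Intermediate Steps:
490/((-10606/(-48218))) + 14445/(-15430) = 490/((-10606*(-1/48218))) + 14445*(-1/15430) = 490/(5303/24109) - 2889/3086 = 490*(24109/5303) - 2889/3086 = 11813410/5303 - 2889/3086 = 36440862893/16365058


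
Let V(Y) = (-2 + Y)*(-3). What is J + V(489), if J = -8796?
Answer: -10257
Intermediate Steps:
V(Y) = 6 - 3*Y
J + V(489) = -8796 + (6 - 3*489) = -8796 + (6 - 1467) = -8796 - 1461 = -10257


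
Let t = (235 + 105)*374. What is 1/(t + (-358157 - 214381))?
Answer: -1/445378 ≈ -2.2453e-6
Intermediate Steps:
t = 127160 (t = 340*374 = 127160)
1/(t + (-358157 - 214381)) = 1/(127160 + (-358157 - 214381)) = 1/(127160 - 572538) = 1/(-445378) = -1/445378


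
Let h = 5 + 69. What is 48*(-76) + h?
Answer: -3574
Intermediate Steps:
h = 74
48*(-76) + h = 48*(-76) + 74 = -3648 + 74 = -3574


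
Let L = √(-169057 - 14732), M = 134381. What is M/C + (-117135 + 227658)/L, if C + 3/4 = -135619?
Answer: -537524/542479 - 36841*I*√2269/6807 ≈ -0.99087 - 257.81*I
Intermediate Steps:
C = -542479/4 (C = -¾ - 135619 = -542479/4 ≈ -1.3562e+5)
L = 9*I*√2269 (L = √(-183789) = 9*I*√2269 ≈ 428.71*I)
M/C + (-117135 + 227658)/L = 134381/(-542479/4) + (-117135 + 227658)/((9*I*√2269)) = 134381*(-4/542479) + 110523*(-I*√2269/20421) = -537524/542479 - 36841*I*√2269/6807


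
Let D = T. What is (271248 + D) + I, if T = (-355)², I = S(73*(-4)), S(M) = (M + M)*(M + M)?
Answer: 738329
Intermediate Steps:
S(M) = 4*M² (S(M) = (2*M)*(2*M) = 4*M²)
I = 341056 (I = 4*(73*(-4))² = 4*(-292)² = 4*85264 = 341056)
T = 126025
D = 126025
(271248 + D) + I = (271248 + 126025) + 341056 = 397273 + 341056 = 738329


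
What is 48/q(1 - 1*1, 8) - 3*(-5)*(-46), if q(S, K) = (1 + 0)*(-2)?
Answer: -714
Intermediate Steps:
q(S, K) = -2 (q(S, K) = 1*(-2) = -2)
48/q(1 - 1*1, 8) - 3*(-5)*(-46) = 48/(-2) - 3*(-5)*(-46) = 48*(-1/2) + 15*(-46) = -24 - 690 = -714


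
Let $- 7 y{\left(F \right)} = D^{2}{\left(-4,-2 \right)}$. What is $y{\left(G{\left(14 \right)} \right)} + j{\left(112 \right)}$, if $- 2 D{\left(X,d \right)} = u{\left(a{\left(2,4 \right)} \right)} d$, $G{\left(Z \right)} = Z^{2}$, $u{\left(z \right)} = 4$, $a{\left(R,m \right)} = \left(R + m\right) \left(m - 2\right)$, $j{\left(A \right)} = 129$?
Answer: $\frac{887}{7} \approx 126.71$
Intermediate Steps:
$a{\left(R,m \right)} = \left(-2 + m\right) \left(R + m\right)$ ($a{\left(R,m \right)} = \left(R + m\right) \left(-2 + m\right) = \left(-2 + m\right) \left(R + m\right)$)
$D{\left(X,d \right)} = - 2 d$ ($D{\left(X,d \right)} = - \frac{4 d}{2} = - 2 d$)
$y{\left(F \right)} = - \frac{16}{7}$ ($y{\left(F \right)} = - \frac{\left(\left(-2\right) \left(-2\right)\right)^{2}}{7} = - \frac{4^{2}}{7} = \left(- \frac{1}{7}\right) 16 = - \frac{16}{7}$)
$y{\left(G{\left(14 \right)} \right)} + j{\left(112 \right)} = - \frac{16}{7} + 129 = \frac{887}{7}$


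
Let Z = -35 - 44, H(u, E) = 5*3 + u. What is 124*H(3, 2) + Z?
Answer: 2153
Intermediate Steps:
H(u, E) = 15 + u
Z = -79
124*H(3, 2) + Z = 124*(15 + 3) - 79 = 124*18 - 79 = 2232 - 79 = 2153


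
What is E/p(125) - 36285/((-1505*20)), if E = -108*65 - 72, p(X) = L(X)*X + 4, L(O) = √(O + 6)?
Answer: 15024831123/12322091180 - 886500*√131/2046859 ≈ -3.7377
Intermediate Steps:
L(O) = √(6 + O)
p(X) = 4 + X*√(6 + X) (p(X) = √(6 + X)*X + 4 = X*√(6 + X) + 4 = 4 + X*√(6 + X))
E = -7092 (E = -7020 - 72 = -7092)
E/p(125) - 36285/((-1505*20)) = -7092/(4 + 125*√(6 + 125)) - 36285/((-1505*20)) = -7092/(4 + 125*√131) - 36285/(-30100) = -7092/(4 + 125*√131) - 36285*(-1/30100) = -7092/(4 + 125*√131) + 7257/6020 = 7257/6020 - 7092/(4 + 125*√131)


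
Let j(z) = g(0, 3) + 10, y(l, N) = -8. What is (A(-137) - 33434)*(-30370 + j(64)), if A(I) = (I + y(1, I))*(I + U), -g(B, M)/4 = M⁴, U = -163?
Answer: -308865144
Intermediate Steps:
g(B, M) = -4*M⁴
A(I) = (-163 + I)*(-8 + I) (A(I) = (I - 8)*(I - 163) = (-8 + I)*(-163 + I) = (-163 + I)*(-8 + I))
j(z) = -314 (j(z) = -4*3⁴ + 10 = -4*81 + 10 = -324 + 10 = -314)
(A(-137) - 33434)*(-30370 + j(64)) = ((1304 + (-137)² - 171*(-137)) - 33434)*(-30370 - 314) = ((1304 + 18769 + 23427) - 33434)*(-30684) = (43500 - 33434)*(-30684) = 10066*(-30684) = -308865144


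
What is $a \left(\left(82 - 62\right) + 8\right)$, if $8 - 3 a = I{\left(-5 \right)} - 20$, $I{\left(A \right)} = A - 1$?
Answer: $\frac{952}{3} \approx 317.33$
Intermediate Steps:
$I{\left(A \right)} = -1 + A$
$a = \frac{34}{3}$ ($a = \frac{8}{3} - \frac{\left(-1 - 5\right) - 20}{3} = \frac{8}{3} - \frac{-6 - 20}{3} = \frac{8}{3} - - \frac{26}{3} = \frac{8}{3} + \frac{26}{3} = \frac{34}{3} \approx 11.333$)
$a \left(\left(82 - 62\right) + 8\right) = \frac{34 \left(\left(82 - 62\right) + 8\right)}{3} = \frac{34 \left(20 + 8\right)}{3} = \frac{34}{3} \cdot 28 = \frac{952}{3}$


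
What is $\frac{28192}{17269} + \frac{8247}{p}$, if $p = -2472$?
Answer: $- \frac{24242273}{14229656} \approx -1.7036$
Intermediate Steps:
$\frac{28192}{17269} + \frac{8247}{p} = \frac{28192}{17269} + \frac{8247}{-2472} = 28192 \cdot \frac{1}{17269} + 8247 \left(- \frac{1}{2472}\right) = \frac{28192}{17269} - \frac{2749}{824} = - \frac{24242273}{14229656}$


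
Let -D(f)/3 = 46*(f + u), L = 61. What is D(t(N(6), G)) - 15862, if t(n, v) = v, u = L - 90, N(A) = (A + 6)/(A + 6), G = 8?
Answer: -12964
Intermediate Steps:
N(A) = 1 (N(A) = (6 + A)/(6 + A) = 1)
u = -29 (u = 61 - 90 = -29)
D(f) = 4002 - 138*f (D(f) = -138*(f - 29) = -138*(-29 + f) = -3*(-1334 + 46*f) = 4002 - 138*f)
D(t(N(6), G)) - 15862 = (4002 - 138*8) - 15862 = (4002 - 1104) - 15862 = 2898 - 15862 = -12964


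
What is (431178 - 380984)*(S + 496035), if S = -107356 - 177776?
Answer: 10586065182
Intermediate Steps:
S = -285132
(431178 - 380984)*(S + 496035) = (431178 - 380984)*(-285132 + 496035) = 50194*210903 = 10586065182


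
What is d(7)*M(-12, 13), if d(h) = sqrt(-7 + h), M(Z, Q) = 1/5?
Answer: 0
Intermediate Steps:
M(Z, Q) = 1/5
d(7)*M(-12, 13) = sqrt(-7 + 7)*(1/5) = sqrt(0)*(1/5) = 0*(1/5) = 0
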